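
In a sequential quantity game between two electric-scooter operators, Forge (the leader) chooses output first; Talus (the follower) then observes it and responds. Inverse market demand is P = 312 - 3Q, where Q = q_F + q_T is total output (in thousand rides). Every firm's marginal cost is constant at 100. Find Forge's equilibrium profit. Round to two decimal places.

The follower Talus best-responds to any q_F: π_T = (312 - 3Q)q_T - 100q_T.
∂π_T/∂q_T = 212 - 3q_F - 6q_T = 0 gives the reaction function q_T = (212 - 3q_F)/6.
Forge substitutes q_T(q_F) into its own profit: π_F = q_F(312 - 3q_F - (212 - 3q_F)/2) - 100q_F = (206 - (3/2)q_F)q_F - 100q_F.
Leader FOC: 106 - 3q_F = 0, so q_F = 106/3.
Then q_T = (212 - 3·(106/3))/6 = 53/3.
Price P = 312 - 3·53 = 153.
Forge's profit: (153 - 100)·(106/3) = 1872.6667.

1872.67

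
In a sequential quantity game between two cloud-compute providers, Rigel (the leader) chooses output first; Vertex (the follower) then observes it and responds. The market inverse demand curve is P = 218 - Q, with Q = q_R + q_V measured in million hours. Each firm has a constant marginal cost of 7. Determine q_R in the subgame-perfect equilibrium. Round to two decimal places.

105.50

The follower Vertex best-responds to any q_R: π_V = (218 - Q)q_V - 7q_V.
Setting the follower's marginal profit to zero, 211 - q_R - 2q_V = 0, i.e. q_V = (211 - q_R)/2.
Rigel substitutes q_V(q_R) into its own profit: π_R = q_R(218 - q_R - (211 - q_R)/2) - 7q_R = (225/2 - (1/2)q_R)q_R - 7q_R.
The leader's first-order condition 211/2 - q_R = 0 yields q_R = 211/2.
Then q_V = (211 - 211/2)/2 = 211/4.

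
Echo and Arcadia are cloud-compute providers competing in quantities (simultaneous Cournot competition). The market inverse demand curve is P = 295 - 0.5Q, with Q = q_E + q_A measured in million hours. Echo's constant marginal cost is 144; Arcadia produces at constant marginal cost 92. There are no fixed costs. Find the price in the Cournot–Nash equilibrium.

177

Echo's profit: π_E = (295 - 0.5Q)q_E - (144q_E). Setting ∂π_E/∂q_E = 0: 151 - q_E - (1/2)(q_A) = 0.
Arcadia's profit: π_A = (295 - 0.5Q)q_A - (92q_A). Setting ∂π_A/∂q_A = 0: 203 - q_A - (1/2)(q_E) = 0.
So q_E = (151 - (1/2)q_A) and q_A = (203 - (1/2)q_E).
Solving the pair: q_E = 66, q_A = 170.
Total output Q = 236, so price P = 295 - (1/2)·236 = 177.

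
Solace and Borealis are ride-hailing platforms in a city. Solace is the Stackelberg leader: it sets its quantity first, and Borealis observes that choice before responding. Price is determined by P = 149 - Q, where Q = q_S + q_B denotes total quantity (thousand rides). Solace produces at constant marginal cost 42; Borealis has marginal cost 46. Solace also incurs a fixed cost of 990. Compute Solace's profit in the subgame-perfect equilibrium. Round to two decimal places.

550.13

The follower Borealis best-responds to any q_S: π_B = (149 - Q)q_B - 46q_B.
Follower FOC: 103 - q_S - 2q_B = 0, so q_B(q_S) = (103 - q_S)/2.
The leader anticipates this reaction. Substituting into P = 149 - Q gives P = 195/2 - (1/2)q_S, so π_S = (195/2 - (1/2)q_S)q_S - 42q_S.
Leader FOC: 111/2 - q_S = 0, so q_S = 111/2.
Then q_B = (103 - 111/2)/2 = 95/4.
Price P = 149 - 317/4 = 279/4.
Solace's profit: (279/4 - 42)·(111/2) - 990 = 550.1250.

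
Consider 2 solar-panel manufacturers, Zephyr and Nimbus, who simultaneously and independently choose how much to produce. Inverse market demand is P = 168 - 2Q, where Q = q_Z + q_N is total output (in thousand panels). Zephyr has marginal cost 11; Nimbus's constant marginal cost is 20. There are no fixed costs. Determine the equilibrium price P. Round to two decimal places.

66.33

Zephyr's profit: π_Z = (168 - 2Q)q_Z - (11q_Z). Setting ∂π_Z/∂q_Z = 0: 157 - 4q_Z - 2(q_N) = 0.
Nimbus's profit: π_N = (168 - 2Q)q_N - (20q_N). Setting ∂π_N/∂q_N = 0: 148 - 4q_N - 2(q_Z) = 0.
Best responses: q_Z = (157 - 2q_N)/4, q_N = (148 - 2q_Z)/4.
Solving the pair: q_Z = 83/3, q_N = 139/6.
Total output Q = 305/6, so price P = 168 - 2·(305/6) = 199/3.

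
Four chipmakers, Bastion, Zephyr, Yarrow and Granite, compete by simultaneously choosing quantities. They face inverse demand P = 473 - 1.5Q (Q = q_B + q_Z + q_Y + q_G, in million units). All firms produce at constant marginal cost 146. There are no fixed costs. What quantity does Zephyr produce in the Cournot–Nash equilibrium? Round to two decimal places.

43.60

Each firm earns π_i = (473 - 1.5Q)q_i - 146q_i.
Setting ∂π_i/∂q_i = 0 with rivals' quantities fixed: 327 - 3q_i - (3/2)·Σ_{j≠i} q_j = 0.
With identical firms every q_j equals q_i, so Σ_{j≠i} q_j = 3q_i and 327 = (15/2)q_i, giving q_i = 218/5.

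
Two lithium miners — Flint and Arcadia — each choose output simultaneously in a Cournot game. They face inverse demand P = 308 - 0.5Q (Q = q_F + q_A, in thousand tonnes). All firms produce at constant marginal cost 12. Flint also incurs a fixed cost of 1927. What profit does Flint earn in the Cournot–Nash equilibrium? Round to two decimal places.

17543.22

Each firm earns π_i = (308 - 0.5Q)q_i - 12q_i.
Setting ∂π_i/∂q_i = 0 with rivals' quantities fixed: 296 - q_i - (1/2)q_j = 0.
By symmetry each firm produces the same amount; substituting q_j = q_i yields q_i = 296/(3/2) = 592/3.
Price P = 308 - (1/2)·(1184/3) = 332/3.
Flint's profit: (332/3 - 12)·(592/3) - 1927 = 17543.2222.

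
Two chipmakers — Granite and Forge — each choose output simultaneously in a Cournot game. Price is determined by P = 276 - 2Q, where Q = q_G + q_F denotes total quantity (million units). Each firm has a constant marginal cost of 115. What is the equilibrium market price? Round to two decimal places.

168.67

A representative firm's profit is π_i = q_i(276 - 2Q) - 115q_i.
First-order condition (treating rivals' output as given): 161 - 4q_i - 2q_j = 0.
With identical firms every q_j equals q_i, so q_j = q_i and 161 = 6q_i, giving q_i = 161/6.
Total output Q = 161/3, so price P = 276 - 2·(161/3) = 506/3.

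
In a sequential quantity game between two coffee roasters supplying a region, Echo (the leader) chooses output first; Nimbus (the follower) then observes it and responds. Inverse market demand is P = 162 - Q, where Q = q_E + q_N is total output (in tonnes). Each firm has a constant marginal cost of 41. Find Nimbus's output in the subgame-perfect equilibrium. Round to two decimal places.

Solve by backward induction. Given q_E, the follower Nimbus maximises π_N = (162 - q_E - q_N)q_N - 41q_N.
Setting the follower's marginal profit to zero, 121 - q_E - 2q_N = 0, i.e. q_N = (121 - q_E)/2.
Echo substitutes q_N(q_E) into its own profit: π_E = q_E(162 - q_E - (121 - q_E)/2) - 41q_E = (203/2 - (1/2)q_E)q_E - 41q_E.
Maximising: ∂π_E/∂q_E = 121/2 - q_E = 0, giving q_E = 121/2.
Then q_N = (121 - 121/2)/2 = 121/4.

30.25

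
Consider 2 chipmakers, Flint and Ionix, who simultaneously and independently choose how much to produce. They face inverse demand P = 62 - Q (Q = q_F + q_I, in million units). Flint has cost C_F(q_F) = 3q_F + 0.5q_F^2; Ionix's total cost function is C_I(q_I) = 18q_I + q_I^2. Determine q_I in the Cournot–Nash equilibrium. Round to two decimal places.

6.64

Flint's profit: π_F = (62 - Q)q_F - (3q_F + (1/2)q_F²). Setting ∂π_F/∂q_F = 0: 59 - 3q_F - (q_I) = 0.
Ionix's first-order condition: 44 - 4q_I - (q_F) = 0.
Rearranging gives the reaction functions q_F = (59 - q_I)/3 and q_I = (44 - q_F)/4.
Solving the pair: q_F = 192/11, q_I = 73/11.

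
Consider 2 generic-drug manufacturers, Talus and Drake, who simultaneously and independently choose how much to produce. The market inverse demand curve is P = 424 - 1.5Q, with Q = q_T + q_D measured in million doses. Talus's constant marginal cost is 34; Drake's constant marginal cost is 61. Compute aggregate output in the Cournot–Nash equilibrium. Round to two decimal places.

Talus's profit: π_T = (424 - 1.5Q)q_T - (34q_T). Setting ∂π_T/∂q_T = 0: 390 - 3q_T - (3/2)(q_D) = 0.
Drake's first-order condition: 363 - 3q_D - (3/2)(q_T) = 0.
Rearranging gives the reaction functions q_T = (390 - (3/2)q_D)/3 and q_D = (363 - (3/2)q_T)/3.
Solving the pair: q_T = 278/3, q_D = 224/3.
Total output Q = 278/3 + 224/3 = 502/3.

167.33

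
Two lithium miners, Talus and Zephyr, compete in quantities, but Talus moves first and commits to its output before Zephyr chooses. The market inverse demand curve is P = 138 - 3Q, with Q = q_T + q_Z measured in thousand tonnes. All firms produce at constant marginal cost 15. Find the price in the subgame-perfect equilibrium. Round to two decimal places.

45.75

Solve by backward induction. Given q_T, the follower Zephyr maximises π_Z = (138 - 3q_T - 3q_Z)q_Z - 15q_Z.
Follower FOC: 123 - 3q_T - 6q_Z = 0, so q_Z(q_T) = (123 - 3q_T)/6.
Talus substitutes q_Z(q_T) into its own profit: π_T = q_T(138 - 3q_T - (123 - 3q_T)/2) - 15q_T = (153/2 - (3/2)q_T)q_T - 15q_T.
Leader FOC: 123/2 - 3q_T = 0, so q_T = 41/2.
Then q_Z = (123 - 3·(41/2))/6 = 41/4.
Total output Q = 123/4, so price P = 138 - 3·(123/4) = 183/4.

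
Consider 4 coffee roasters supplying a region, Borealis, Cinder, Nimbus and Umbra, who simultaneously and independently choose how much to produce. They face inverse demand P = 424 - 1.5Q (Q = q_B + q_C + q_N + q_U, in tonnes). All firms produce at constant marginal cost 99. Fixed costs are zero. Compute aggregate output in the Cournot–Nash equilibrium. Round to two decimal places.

A representative firm's profit is π_i = q_i(424 - 1.5Q) - 99q_i.
Setting ∂π_i/∂q_i = 0 with rivals' quantities fixed: 325 - 3q_i - (3/2)·Σ_{j≠i} q_j = 0.
By symmetry each firm produces the same amount; substituting Σ_{j≠i} q_j = 3q_i yields q_i = 325/(15/2) = 130/3.
Total output Q = 130/3 + 130/3 + 130/3 + 130/3 = 520/3.

173.33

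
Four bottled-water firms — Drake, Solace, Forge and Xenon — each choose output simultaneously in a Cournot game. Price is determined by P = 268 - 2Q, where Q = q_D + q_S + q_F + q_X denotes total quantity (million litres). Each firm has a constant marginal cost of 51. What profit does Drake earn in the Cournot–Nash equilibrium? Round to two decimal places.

A representative firm's profit is π_i = q_i(268 - 2Q) - 51q_i.
Setting ∂π_i/∂q_i = 0 with rivals' quantities fixed: 217 - 4q_i - 2·Σ_{j≠i} q_j = 0.
With identical firms every q_j equals q_i, so Σ_{j≠i} q_j = 3q_i and 217 = 10q_i, giving q_i = 217/10.
Price P = 268 - 2·(434/5) = 472/5.
Drake's profit: (472/5 - 51)·(217/10) = 941.7800.

941.78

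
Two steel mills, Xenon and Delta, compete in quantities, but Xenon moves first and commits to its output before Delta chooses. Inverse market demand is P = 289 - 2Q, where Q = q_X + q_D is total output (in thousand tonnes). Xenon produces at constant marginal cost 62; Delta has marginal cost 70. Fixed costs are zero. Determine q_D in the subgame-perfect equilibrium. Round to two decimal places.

Solve by backward induction. Given q_X, the follower Delta maximises π_D = (289 - 2q_X - 2q_D)q_D - 70q_D.
Follower FOC: 219 - 2q_X - 4q_D = 0, so q_D(q_X) = (219 - 2q_X)/4.
Xenon substitutes q_D(q_X) into its own profit: π_X = q_X(289 - 2q_X - (219 - 2q_X)/2) - 62q_X = (359/2 - q_X)q_X - 62q_X.
The leader's first-order condition 235/2 - 2q_X = 0 yields q_X = 235/4.
Then q_D = (219 - 2·(235/4))/4 = 203/8.

25.38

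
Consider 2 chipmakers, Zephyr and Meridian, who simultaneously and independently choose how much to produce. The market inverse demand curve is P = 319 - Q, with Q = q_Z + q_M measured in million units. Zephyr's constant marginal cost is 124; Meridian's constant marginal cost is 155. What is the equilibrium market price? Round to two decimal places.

199.33

Zephyr's profit: π_Z = (319 - Q)q_Z - (124q_Z). Setting ∂π_Z/∂q_Z = 0: 195 - 2q_Z - (q_M) = 0.
Meridian's profit: π_M = (319 - Q)q_M - (155q_M). Setting ∂π_M/∂q_M = 0: 164 - 2q_M - (q_Z) = 0.
Best responses: q_Z = (195 - q_M)/2, q_M = (164 - q_Z)/2.
Solving the pair: q_Z = 226/3, q_M = 133/3.
Total output Q = 359/3, so price P = 319 - 359/3 = 598/3.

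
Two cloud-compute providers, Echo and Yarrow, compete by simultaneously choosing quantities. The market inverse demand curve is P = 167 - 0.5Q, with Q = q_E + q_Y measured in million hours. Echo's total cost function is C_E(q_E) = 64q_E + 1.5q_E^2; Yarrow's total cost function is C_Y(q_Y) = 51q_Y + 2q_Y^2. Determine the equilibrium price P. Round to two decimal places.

Echo's profit: π_E = (167 - 0.5Q)q_E - (64q_E + (3/2)q_E²). Setting ∂π_E/∂q_E = 0: 103 - 4q_E - (1/2)(q_Y) = 0.
Yarrow's first-order condition: 116 - 5q_Y - (1/2)(q_E) = 0.
So q_E = (103 - (1/2)q_Y)/4 and q_Y = (116 - (1/2)q_E)/5.
Substituting one into the other gives q_E = 1828/79 and q_Y = 1650/79.
Total output Q = 44.0253, so price P = 167 - (1/2)·44.0253 = 144.9873.

144.99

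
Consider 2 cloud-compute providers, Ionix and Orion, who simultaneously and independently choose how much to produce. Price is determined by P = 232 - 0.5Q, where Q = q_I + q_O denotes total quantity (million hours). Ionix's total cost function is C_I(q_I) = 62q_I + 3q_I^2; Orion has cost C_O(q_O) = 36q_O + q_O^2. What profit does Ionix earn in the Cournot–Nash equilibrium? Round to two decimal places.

Ionix's profit: π_I = (232 - 0.5Q)q_I - (62q_I + 3q_I²). Setting ∂π_I/∂q_I = 0: 170 - 7q_I - (1/2)(q_O) = 0.
Orion's first-order condition: 196 - 3q_O - (1/2)(q_I) = 0.
Best responses: q_I = (170 - (1/2)q_O)/7, q_O = (196 - (1/2)q_I)/3.
Substituting one into the other gives q_I = 1648/83 and q_O = 62.0241.
Price P = 232 - (1/2)·81.8795 = 191.0602.
Ionix's profit: 191.0602·(1648/83) - 62·(1648/83) - 3(1648/83)² = 1379.8322.

1379.83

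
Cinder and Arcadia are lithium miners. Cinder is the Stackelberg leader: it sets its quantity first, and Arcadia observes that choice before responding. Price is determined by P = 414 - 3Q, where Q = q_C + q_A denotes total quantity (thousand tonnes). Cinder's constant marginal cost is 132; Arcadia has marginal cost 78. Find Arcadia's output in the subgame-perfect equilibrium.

37

The follower Arcadia best-responds to any q_C: π_A = (414 - 3Q)q_A - 78q_A.
∂π_A/∂q_A = 336 - 3q_C - 6q_A = 0 gives the reaction function q_A = (336 - 3q_C)/6.
The leader anticipates this reaction. Substituting into P = 414 - 3Q gives P = 246 - (3/2)q_C, so π_C = (246 - (3/2)q_C)q_C - 132q_C.
The leader's first-order condition 114 - 3q_C = 0 yields q_C = 38.
Then q_A = (336 - 3·38)/6 = 37.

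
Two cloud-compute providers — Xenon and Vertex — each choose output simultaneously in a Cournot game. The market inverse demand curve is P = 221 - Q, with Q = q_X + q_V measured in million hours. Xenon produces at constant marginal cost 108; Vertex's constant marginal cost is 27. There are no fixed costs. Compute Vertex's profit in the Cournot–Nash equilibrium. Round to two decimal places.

Xenon's profit: π_X = (221 - Q)q_X - (108q_X). Setting ∂π_X/∂q_X = 0: 113 - 2q_X - (q_V) = 0.
Vertex's profit: π_V = (221 - Q)q_V - (27q_V). Setting ∂π_V/∂q_V = 0: 194 - 2q_V - (q_X) = 0.
Best responses: q_X = (113 - q_V)/2, q_V = (194 - q_X)/2.
Solving the pair: q_X = 32/3, q_V = 275/3.
Price P = 221 - 307/3 = 356/3.
Vertex's profit: (356/3 - 27)·(275/3) = 8402.7778.

8402.78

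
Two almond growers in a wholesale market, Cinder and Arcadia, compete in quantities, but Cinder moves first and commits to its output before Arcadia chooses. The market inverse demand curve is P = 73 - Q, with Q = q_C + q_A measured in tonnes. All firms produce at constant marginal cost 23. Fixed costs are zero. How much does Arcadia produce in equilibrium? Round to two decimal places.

12.50

Solve by backward induction. Given q_C, the follower Arcadia maximises π_A = (73 - q_C - q_A)q_A - 23q_A.
Follower FOC: 50 - q_C - 2q_A = 0, so q_A(q_C) = (50 - q_C)/2.
Cinder substitutes q_A(q_C) into its own profit: π_C = q_C(73 - q_C - (50 - q_C)/2) - 23q_C = (48 - (1/2)q_C)q_C - 23q_C.
Maximising: ∂π_C/∂q_C = 25 - q_C = 0, giving q_C = 25.
Then q_A = (50 - 25)/2 = 25/2.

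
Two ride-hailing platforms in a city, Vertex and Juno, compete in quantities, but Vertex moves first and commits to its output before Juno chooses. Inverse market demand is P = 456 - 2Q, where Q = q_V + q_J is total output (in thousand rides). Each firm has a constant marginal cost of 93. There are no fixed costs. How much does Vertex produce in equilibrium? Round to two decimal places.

Solve by backward induction. Given q_V, the follower Juno maximises π_J = (456 - 2q_V - 2q_J)q_J - 93q_J.
∂π_J/∂q_J = 363 - 2q_V - 4q_J = 0 gives the reaction function q_J = (363 - 2q_V)/4.
Vertex substitutes q_J(q_V) into its own profit: π_V = q_V(456 - 2q_V - (363 - 2q_V)/2) - 93q_V = (549/2 - q_V)q_V - 93q_V.
Leader FOC: 363/2 - 2q_V = 0, so q_V = 363/4.
Then q_J = (363 - 2·(363/4))/4 = 363/8.

90.75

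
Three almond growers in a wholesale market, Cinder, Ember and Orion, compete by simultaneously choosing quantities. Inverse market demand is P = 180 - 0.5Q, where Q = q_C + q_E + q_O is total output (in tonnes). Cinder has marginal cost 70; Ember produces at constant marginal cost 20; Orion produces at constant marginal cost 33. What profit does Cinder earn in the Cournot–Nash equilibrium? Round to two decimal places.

Cinder's profit: π_C = (180 - 0.5Q)q_C - (70q_C). Setting ∂π_C/∂q_C = 0: 110 - q_C - (1/2)(q_E + q_O) = 0.
Ember's first-order condition: 160 - q_E - (1/2)(q_C + q_O) = 0.
Orion's first-order condition: 147 - q_O - (1/2)(q_C + q_E) = 0.
Adding the 3 first-order conditions: 417 − 2Q = 0, so Q = 417/2.
Back-substituting: q_C = (110 − 417/4)/(1/2) = 23/2, q_E = (160 − 417/4)/(1/2) = 223/2, q_O = (147 − 417/4)/(1/2) = 171/2.
Price P = 180 - (1/2)·(417/2) = 303/4.
Cinder's profit: (303/4 - 70)·(23/2) = 529/8.

66.13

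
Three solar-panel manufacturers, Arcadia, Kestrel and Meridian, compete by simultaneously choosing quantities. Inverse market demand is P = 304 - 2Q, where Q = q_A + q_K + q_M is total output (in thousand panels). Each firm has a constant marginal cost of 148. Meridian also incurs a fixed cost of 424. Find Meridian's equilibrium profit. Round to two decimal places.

336.50

Each firm earns π_i = (304 - 2Q)q_i - 148q_i.
First-order condition (treating rivals' output as given): 156 - 4q_i - 2·Σ_{j≠i} q_j = 0.
By symmetry each firm produces the same amount; substituting Σ_{j≠i} q_j = 2q_i yields q_i = 156/8 = 39/2.
Price P = 304 - 2·(117/2) = 187.
Meridian's profit: (187 - 148)·(39/2) - 424 = 673/2.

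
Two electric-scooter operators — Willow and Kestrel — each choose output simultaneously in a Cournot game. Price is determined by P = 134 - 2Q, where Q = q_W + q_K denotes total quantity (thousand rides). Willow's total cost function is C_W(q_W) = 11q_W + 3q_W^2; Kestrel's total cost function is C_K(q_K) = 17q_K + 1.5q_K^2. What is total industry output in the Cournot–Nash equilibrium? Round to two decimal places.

Willow's profit: π_W = (134 - 2Q)q_W - (11q_W + 3q_W²). Setting ∂π_W/∂q_W = 0: 123 - 10q_W - 2(q_K) = 0.
Kestrel's first-order condition: 117 - 7q_K - 2(q_W) = 0.
Best responses: q_W = (123 - 2q_K)/10, q_K = (117 - 2q_W)/7.
Substituting one into the other gives q_W = 19/2 and q_K = 14.
Total output Q = 19/2 + 14 = 47/2.

23.50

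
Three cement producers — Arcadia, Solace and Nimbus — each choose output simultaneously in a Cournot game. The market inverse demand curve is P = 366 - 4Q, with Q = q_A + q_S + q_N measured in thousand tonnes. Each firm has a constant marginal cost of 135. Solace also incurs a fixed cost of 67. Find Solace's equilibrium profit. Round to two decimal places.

Each firm earns π_i = (366 - 4Q)q_i - 135q_i.
First-order condition (treating rivals' output as given): 231 - 8q_i - 4·Σ_{j≠i} q_j = 0.
By symmetry each firm produces the same amount; substituting Σ_{j≠i} q_j = 2q_i yields q_i = 231/16.
Price P = 366 - 4·(693/16) = 771/4.
Solace's profit: (771/4 - 135)·(231/16) - 67 = 766.7656.

766.77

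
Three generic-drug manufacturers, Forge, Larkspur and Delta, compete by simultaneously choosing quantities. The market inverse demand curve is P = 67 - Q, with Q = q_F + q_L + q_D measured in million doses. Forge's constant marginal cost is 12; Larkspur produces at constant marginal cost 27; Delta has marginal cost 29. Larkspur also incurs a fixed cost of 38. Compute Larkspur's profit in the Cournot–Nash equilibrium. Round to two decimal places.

7.56

Forge's profit: π_F = (67 - Q)q_F - (12q_F). Setting ∂π_F/∂q_F = 0: 55 - 2q_F - (q_L + q_D) = 0.
Larkspur's profit: π_L = (67 - Q)q_L - (27q_L). Setting ∂π_L/∂q_L = 0: 40 - 2q_L - (q_F + q_D) = 0.
Delta's profit: π_D = (67 - Q)q_D - (29q_D). Setting ∂π_D/∂q_D = 0: 38 - 2q_D - (q_F + q_L) = 0.
Summing all 3 equations gives 133 − 4Q = 0, hence Q = 133/4.
Back-substituting: q_F = (55 − 133/4) = 87/4, q_L = (40 − 133/4) = 27/4, q_D = (38 − 133/4) = 19/4.
Price P = 67 - 133/4 = 135/4.
Larkspur's profit: (135/4 - 27)·(27/4) - 38 = 121/16.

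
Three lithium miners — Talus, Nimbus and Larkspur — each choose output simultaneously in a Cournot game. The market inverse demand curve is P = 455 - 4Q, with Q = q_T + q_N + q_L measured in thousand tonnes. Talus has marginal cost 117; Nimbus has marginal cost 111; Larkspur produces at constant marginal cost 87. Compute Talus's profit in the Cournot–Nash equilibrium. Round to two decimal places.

1425.06

Talus's profit: π_T = (455 - 4Q)q_T - (117q_T). Setting ∂π_T/∂q_T = 0: 338 - 8q_T - 4(q_N + q_L) = 0.
Nimbus's profit: π_N = (455 - 4Q)q_N - (111q_N). Setting ∂π_N/∂q_N = 0: 344 - 8q_N - 4(q_T + q_L) = 0.
Larkspur's profit: π_L = (455 - 4Q)q_L - (87q_L). Setting ∂π_L/∂q_L = 0: 368 - 8q_L - 4(q_T + q_N) = 0.
Adding the 3 first-order conditions: 1050 − 16Q = 0, so Q = 525/8.
Back-substituting: q_T = (338 − 525/2)/4 = 151/8, q_N = (344 − 525/2)/4 = 163/8, q_L = (368 − 525/2)/4 = 211/8.
Price P = 455 - 4·(525/8) = 385/2.
Talus's profit: (385/2 - 117)·(151/8) = 1425.0625.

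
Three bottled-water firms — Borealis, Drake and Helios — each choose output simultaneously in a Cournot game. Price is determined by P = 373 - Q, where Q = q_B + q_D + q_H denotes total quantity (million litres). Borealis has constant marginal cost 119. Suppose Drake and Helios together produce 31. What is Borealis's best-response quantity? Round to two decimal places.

111.50

With rivals' combined output fixed at 31, Borealis's profit is π_B = (373 - 31 - q_B)q_B - (119q_B) = (342 - q_B)q_B - (119q_B).
∂π_B/∂q_B = 223 - 2q_B = 0, so q_B = 223/2.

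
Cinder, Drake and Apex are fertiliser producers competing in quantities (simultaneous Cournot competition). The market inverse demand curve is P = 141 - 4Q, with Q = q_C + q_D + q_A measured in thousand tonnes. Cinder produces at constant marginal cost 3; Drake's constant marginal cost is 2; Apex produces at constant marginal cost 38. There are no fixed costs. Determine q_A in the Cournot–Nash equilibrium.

Cinder's profit: π_C = (141 - 4Q)q_C - (3q_C). Setting ∂π_C/∂q_C = 0: 138 - 8q_C - 4(q_D + q_A) = 0.
Drake's profit: π_D = (141 - 4Q)q_D - (2q_D). Setting ∂π_D/∂q_D = 0: 139 - 8q_D - 4(q_C + q_A) = 0.
Apex's first-order condition: 103 - 8q_A - 4(q_C + q_D) = 0.
Adding the 3 first-order conditions: 380 − 16Q = 0, so Q = 95/4.
Back-substituting: q_C = (138 − 95)/4 = 43/4, q_D = (139 − 95)/4 = 11, q_A = (103 − 95)/4 = 2.

2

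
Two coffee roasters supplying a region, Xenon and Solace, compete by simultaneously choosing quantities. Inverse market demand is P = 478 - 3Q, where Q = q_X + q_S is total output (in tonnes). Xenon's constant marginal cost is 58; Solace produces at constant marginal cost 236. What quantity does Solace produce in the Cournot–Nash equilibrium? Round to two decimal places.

7.11

Xenon's profit: π_X = (478 - 3Q)q_X - (58q_X). Setting ∂π_X/∂q_X = 0: 420 - 6q_X - 3(q_S) = 0.
Solace's profit: π_S = (478 - 3Q)q_S - (236q_S). Setting ∂π_S/∂q_S = 0: 242 - 6q_S - 3(q_X) = 0.
Rearranging gives the reaction functions q_X = (420 - 3q_S)/6 and q_S = (242 - 3q_X)/6.
Solving the pair: q_X = 598/9, q_S = 64/9.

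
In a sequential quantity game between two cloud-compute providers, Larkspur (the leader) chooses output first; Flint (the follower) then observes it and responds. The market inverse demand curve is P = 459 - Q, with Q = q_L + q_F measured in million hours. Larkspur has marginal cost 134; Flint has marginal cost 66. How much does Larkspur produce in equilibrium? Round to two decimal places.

128.50

Solve by backward induction. Given q_L, the follower Flint maximises π_F = (459 - q_L - q_F)q_F - 66q_F.
Setting the follower's marginal profit to zero, 393 - q_L - 2q_F = 0, i.e. q_F = (393 - q_L)/2.
The leader anticipates this reaction. Substituting into P = 459 - Q gives P = 525/2 - (1/2)q_L, so π_L = (525/2 - (1/2)q_L)q_L - 134q_L.
The leader's first-order condition 257/2 - q_L = 0 yields q_L = 257/2.
Then q_F = (393 - 257/2)/2 = 529/4.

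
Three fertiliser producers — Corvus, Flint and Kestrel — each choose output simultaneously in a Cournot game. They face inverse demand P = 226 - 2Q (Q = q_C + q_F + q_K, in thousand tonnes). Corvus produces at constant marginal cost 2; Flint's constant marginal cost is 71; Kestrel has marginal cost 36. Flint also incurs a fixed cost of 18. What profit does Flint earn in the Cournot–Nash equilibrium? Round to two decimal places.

Corvus's profit: π_C = (226 - 2Q)q_C - (2q_C). Setting ∂π_C/∂q_C = 0: 224 - 4q_C - 2(q_F + q_K) = 0.
Flint's first-order condition: 155 - 4q_F - 2(q_C + q_K) = 0.
Kestrel's profit: π_K = (226 - 2Q)q_K - (36q_K). Setting ∂π_K/∂q_K = 0: 190 - 4q_K - 2(q_C + q_F) = 0.
Adding the 3 first-order conditions: 569 − 8Q = 0, so Q = 569/8.
Back-substituting: q_C = (224 − 569/4)/2 = 327/8, q_F = (155 − 569/4)/2 = 51/8, q_K = (190 − 569/4)/2 = 191/8.
Price P = 226 - 2·(569/8) = 335/4.
Flint's profit: (335/4 - 71)·(51/8) - 18 = 63.2813.

63.28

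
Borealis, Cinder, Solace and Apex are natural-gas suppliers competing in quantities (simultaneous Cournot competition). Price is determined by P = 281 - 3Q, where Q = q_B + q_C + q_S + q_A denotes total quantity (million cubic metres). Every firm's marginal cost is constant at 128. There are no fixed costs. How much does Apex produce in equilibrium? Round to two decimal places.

10.20

A representative firm's profit is π_i = q_i(281 - 3Q) - 128q_i.
Setting ∂π_i/∂q_i = 0 with rivals' quantities fixed: 153 - 6q_i - 3·Σ_{j≠i} q_j = 0.
With identical firms every q_j equals q_i, so Σ_{j≠i} q_j = 3q_i and 153 = 15q_i, giving q_i = 51/5.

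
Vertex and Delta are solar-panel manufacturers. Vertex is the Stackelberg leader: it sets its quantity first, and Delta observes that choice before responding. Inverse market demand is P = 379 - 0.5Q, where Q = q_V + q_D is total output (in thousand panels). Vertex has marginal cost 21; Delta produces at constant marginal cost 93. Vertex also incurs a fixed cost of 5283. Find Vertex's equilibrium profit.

The follower Delta best-responds to any q_V: π_D = (379 - 0.5Q)q_D - 93q_D.
Follower FOC: 286 - (1/2)q_V - q_D = 0, so q_D(q_V) = (286 - (1/2)q_V).
The leader anticipates this reaction. Substituting into P = 379 - 0.5Q gives P = 236 - (1/4)q_V, so π_V = (236 - (1/4)q_V)q_V - 21q_V.
Maximising: ∂π_V/∂q_V = 215 - (1/2)q_V = 0, giving q_V = 430.
Then q_D = (286 - (1/2)·430) = 71.
Price P = 379 - (1/2)·501 = 257/2.
Vertex's profit: (257/2 - 21)·430 - 5283 = 40942.

40942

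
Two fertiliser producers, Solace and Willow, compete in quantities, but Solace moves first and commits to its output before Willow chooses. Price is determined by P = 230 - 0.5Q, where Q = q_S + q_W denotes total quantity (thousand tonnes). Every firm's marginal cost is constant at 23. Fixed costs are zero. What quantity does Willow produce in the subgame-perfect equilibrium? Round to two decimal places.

103.50

The follower Willow best-responds to any q_S: π_W = (230 - 0.5Q)q_W - 23q_W.
Setting the follower's marginal profit to zero, 207 - (1/2)q_S - q_W = 0, i.e. q_W = (207 - (1/2)q_S).
The leader anticipates this reaction. Substituting into P = 230 - 0.5Q gives P = 253/2 - (1/4)q_S, so π_S = (253/2 - (1/4)q_S)q_S - 23q_S.
Maximising: ∂π_S/∂q_S = 207/2 - (1/2)q_S = 0, giving q_S = 207.
Then q_W = (207 - (1/2)·207) = 207/2.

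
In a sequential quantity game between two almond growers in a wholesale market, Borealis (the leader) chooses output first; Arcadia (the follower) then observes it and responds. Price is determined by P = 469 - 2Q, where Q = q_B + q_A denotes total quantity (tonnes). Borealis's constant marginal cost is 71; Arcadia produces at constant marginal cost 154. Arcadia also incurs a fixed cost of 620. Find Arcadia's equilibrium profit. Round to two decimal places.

The follower Arcadia best-responds to any q_B: π_A = (469 - 2Q)q_A - 154q_A.
Follower FOC: 315 - 2q_B - 4q_A = 0, so q_A(q_B) = (315 - 2q_B)/4.
The leader anticipates this reaction. Substituting into P = 469 - 2Q gives P = 623/2 - q_B, so π_B = (623/2 - q_B)q_B - 71q_B.
Maximising: ∂π_B/∂q_B = 481/2 - 2q_B = 0, giving q_B = 481/4.
Then q_A = (315 - 2·(481/4))/4 = 149/8.
Price P = 469 - 2·(1111/8) = 765/4.
Arcadia's profit: (765/4 - 154)·(149/8) - 620 = 73.7813.

73.78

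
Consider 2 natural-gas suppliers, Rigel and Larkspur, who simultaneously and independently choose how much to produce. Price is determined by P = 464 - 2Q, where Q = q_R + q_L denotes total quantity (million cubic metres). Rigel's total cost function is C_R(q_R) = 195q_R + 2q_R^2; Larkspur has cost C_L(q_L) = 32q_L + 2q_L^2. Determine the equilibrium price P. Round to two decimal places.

Rigel's profit: π_R = (464 - 2Q)q_R - (195q_R + 2q_R²). Setting ∂π_R/∂q_R = 0: 269 - 8q_R - 2(q_L) = 0.
Larkspur's profit: π_L = (464 - 2Q)q_L - (32q_L + 2q_L²). Setting ∂π_L/∂q_L = 0: 432 - 8q_L - 2(q_R) = 0.
Rearranging gives the reaction functions q_R = (269 - 2q_L)/8 and q_L = (432 - 2q_R)/8.
Substituting one into the other gives q_R = 322/15 and q_L = 1459/30.
Total output Q = 701/10, so price P = 464 - 2·(701/10) = 1619/5.

323.80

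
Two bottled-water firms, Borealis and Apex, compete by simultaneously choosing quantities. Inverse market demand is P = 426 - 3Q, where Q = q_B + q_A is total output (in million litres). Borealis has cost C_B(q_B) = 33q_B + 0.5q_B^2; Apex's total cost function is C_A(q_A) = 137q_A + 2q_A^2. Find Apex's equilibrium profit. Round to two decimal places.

957.18

Borealis's profit: π_B = (426 - 3Q)q_B - (33q_B + (1/2)q_B²). Setting ∂π_B/∂q_B = 0: 393 - 7q_B - 3(q_A) = 0.
Apex's first-order condition: 289 - 10q_A - 3(q_B) = 0.
So q_B = (393 - 3q_A)/7 and q_A = (289 - 3q_B)/10.
Solving the pair: q_B = 50.2131, q_A = 844/61.
Price P = 426 - 3·64.0492 = 233.8525.
Apex's profit: 233.8525·(844/61) - 137·(844/61) - 2(844/61)² = 957.1836.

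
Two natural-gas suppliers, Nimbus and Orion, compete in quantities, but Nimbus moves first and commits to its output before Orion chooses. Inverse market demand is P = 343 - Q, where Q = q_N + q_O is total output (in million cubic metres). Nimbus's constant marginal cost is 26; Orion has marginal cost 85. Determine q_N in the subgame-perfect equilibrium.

188

Solve by backward induction. Given q_N, the follower Orion maximises π_O = (343 - q_N - q_O)q_O - 85q_O.
Follower FOC: 258 - q_N - 2q_O = 0, so q_O(q_N) = (258 - q_N)/2.
Nimbus substitutes q_O(q_N) into its own profit: π_N = q_N(343 - q_N - (258 - q_N)/2) - 26q_N = (214 - (1/2)q_N)q_N - 26q_N.
Maximising: ∂π_N/∂q_N = 188 - q_N = 0, giving q_N = 188.
Then q_O = (258 - 188)/2 = 35.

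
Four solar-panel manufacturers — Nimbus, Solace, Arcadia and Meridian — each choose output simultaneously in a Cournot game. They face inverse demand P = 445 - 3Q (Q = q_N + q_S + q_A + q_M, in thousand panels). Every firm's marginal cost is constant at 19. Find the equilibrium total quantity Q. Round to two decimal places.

Each firm earns π_i = (445 - 3Q)q_i - 19q_i.
First-order condition (treating rivals' output as given): 426 - 6q_i - 3·Σ_{j≠i} q_j = 0.
With identical firms every q_j equals q_i, so Σ_{j≠i} q_j = 3q_i and 426 = 15q_i, giving q_i = 142/5.
Total output Q = 142/5 + 142/5 + 142/5 + 142/5 = 568/5.

113.60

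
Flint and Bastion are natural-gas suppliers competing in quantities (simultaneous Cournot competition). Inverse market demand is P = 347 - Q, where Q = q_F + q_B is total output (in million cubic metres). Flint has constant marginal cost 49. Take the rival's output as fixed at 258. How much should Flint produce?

20

With the rival's output fixed at 258, Flint's profit is π_F = (347 - 258 - q_F)q_F - (49q_F) = (89 - q_F)q_F - (49q_F).
∂π_F/∂q_F = 40 - 2q_F = 0, so q_F = 20.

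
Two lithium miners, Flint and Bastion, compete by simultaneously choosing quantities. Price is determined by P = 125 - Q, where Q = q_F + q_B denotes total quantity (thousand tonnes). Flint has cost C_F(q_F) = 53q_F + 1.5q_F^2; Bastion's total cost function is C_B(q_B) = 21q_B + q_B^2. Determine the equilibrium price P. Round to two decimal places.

Flint's profit: π_F = (125 - Q)q_F - (53q_F + (3/2)q_F²). Setting ∂π_F/∂q_F = 0: 72 - 5q_F - (q_B) = 0.
Bastion's first-order condition: 104 - 4q_B - (q_F) = 0.
Best responses: q_F = (72 - q_B)/5, q_B = (104 - q_F)/4.
Solving the pair: q_F = 184/19, q_B = 448/19.
Total output Q = 632/19, so price P = 125 - 632/19 = 1743/19.

91.74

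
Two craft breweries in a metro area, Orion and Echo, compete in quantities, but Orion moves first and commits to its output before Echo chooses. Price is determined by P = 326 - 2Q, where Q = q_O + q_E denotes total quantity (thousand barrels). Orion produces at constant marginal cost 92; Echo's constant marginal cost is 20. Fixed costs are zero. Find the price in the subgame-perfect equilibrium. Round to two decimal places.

132.50

Solve by backward induction. Given q_O, the follower Echo maximises π_E = (326 - 2q_O - 2q_E)q_E - 20q_E.
Setting the follower's marginal profit to zero, 306 - 2q_O - 4q_E = 0, i.e. q_E = (306 - 2q_O)/4.
Orion substitutes q_E(q_O) into its own profit: π_O = q_O(326 - 2q_O - (306 - 2q_O)/2) - 92q_O = (173 - q_O)q_O - 92q_O.
Maximising: ∂π_O/∂q_O = 81 - 2q_O = 0, giving q_O = 81/2.
Then q_E = (306 - 2·(81/2))/4 = 225/4.
Total output Q = 387/4, so price P = 326 - 2·(387/4) = 265/2.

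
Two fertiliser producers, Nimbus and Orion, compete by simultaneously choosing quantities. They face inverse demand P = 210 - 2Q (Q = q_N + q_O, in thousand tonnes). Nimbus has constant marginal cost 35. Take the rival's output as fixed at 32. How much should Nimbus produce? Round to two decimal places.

27.75

With the rival's output fixed at 32, Nimbus's profit is π_N = (210 - 2·32 - 2q_N)q_N - (35q_N) = (146 - 2q_N)q_N - (35q_N).
∂π_N/∂q_N = 111 - 4q_N = 0, so q_N = 111/4.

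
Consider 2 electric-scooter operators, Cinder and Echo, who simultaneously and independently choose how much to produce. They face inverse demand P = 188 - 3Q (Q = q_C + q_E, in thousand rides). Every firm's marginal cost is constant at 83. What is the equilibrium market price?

118

Each firm earns π_i = (188 - 3Q)q_i - 83q_i.
Setting ∂π_i/∂q_i = 0 with rivals' quantities fixed: 105 - 6q_i - 3q_j = 0.
By symmetry each firm produces the same amount; substituting q_j = q_i yields q_i = 105/9 = 35/3.
Total output Q = 70/3, so price P = 188 - 3·(70/3) = 118.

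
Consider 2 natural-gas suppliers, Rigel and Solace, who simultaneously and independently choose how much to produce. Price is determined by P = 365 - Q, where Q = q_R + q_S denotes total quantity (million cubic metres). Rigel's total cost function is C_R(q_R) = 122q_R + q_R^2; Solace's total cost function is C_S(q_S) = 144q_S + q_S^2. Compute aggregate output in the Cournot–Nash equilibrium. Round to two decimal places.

92.80

Rigel's profit: π_R = (365 - Q)q_R - (122q_R + q_R²). Setting ∂π_R/∂q_R = 0: 243 - 4q_R - (q_S) = 0.
Solace's first-order condition: 221 - 4q_S - (q_R) = 0.
Rearranging gives the reaction functions q_R = (243 - q_S)/4 and q_S = (221 - q_R)/4.
Substituting one into the other gives q_R = 751/15 and q_S = 641/15.
Total output Q = 751/15 + 641/15 = 464/5.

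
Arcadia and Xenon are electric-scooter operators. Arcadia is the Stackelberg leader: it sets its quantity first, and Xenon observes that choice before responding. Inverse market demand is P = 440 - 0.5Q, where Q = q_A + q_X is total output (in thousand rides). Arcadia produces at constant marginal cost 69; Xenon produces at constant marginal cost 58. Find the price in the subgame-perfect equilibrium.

The follower Xenon best-responds to any q_A: π_X = (440 - 0.5Q)q_X - 58q_X.
Setting the follower's marginal profit to zero, 382 - (1/2)q_A - q_X = 0, i.e. q_X = (382 - (1/2)q_A).
The leader anticipates this reaction. Substituting into P = 440 - 0.5Q gives P = 249 - (1/4)q_A, so π_A = (249 - (1/4)q_A)q_A - 69q_A.
The leader's first-order condition 180 - (1/2)q_A = 0 yields q_A = 360.
Then q_X = (382 - (1/2)·360) = 202.
Total output Q = 562, so price P = 440 - (1/2)·562 = 159.

159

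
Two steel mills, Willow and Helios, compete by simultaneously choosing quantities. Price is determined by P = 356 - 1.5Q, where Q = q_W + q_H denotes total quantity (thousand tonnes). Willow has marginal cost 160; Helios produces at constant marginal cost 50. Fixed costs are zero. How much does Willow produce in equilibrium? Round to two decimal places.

Willow's profit: π_W = (356 - 1.5Q)q_W - (160q_W). Setting ∂π_W/∂q_W = 0: 196 - 3q_W - (3/2)(q_H) = 0.
Helios's profit: π_H = (356 - 1.5Q)q_H - (50q_H). Setting ∂π_H/∂q_H = 0: 306 - 3q_H - (3/2)(q_W) = 0.
So q_W = (196 - (3/2)q_H)/3 and q_H = (306 - (3/2)q_W)/3.
Solving the pair: q_W = 172/9, q_H = 832/9.

19.11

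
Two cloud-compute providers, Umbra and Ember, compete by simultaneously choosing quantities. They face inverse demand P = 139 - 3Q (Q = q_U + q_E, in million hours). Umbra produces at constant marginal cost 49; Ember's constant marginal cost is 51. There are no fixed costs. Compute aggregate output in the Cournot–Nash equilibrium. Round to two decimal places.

Umbra's profit: π_U = (139 - 3Q)q_U - (49q_U). Setting ∂π_U/∂q_U = 0: 90 - 6q_U - 3(q_E) = 0.
Ember's first-order condition: 88 - 6q_E - 3(q_U) = 0.
Rearranging gives the reaction functions q_U = (90 - 3q_E)/6 and q_E = (88 - 3q_U)/6.
Substituting one into the other gives q_U = 92/9 and q_E = 86/9.
Total output Q = 92/9 + 86/9 = 178/9.

19.78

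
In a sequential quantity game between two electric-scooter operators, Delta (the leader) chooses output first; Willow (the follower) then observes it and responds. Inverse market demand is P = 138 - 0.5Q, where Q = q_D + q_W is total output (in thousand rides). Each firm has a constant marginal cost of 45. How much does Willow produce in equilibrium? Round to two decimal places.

Solve by backward induction. Given q_D, the follower Willow maximises π_W = (138 - (1/2)q_D - (1/2)q_W)q_W - 45q_W.
Follower FOC: 93 - (1/2)q_D - q_W = 0, so q_W(q_D) = (93 - (1/2)q_D).
The leader anticipates this reaction. Substituting into P = 138 - 0.5Q gives P = 183/2 - (1/4)q_D, so π_D = (183/2 - (1/4)q_D)q_D - 45q_D.
Maximising: ∂π_D/∂q_D = 93/2 - (1/2)q_D = 0, giving q_D = 93.
Then q_W = (93 - (1/2)·93) = 93/2.

46.50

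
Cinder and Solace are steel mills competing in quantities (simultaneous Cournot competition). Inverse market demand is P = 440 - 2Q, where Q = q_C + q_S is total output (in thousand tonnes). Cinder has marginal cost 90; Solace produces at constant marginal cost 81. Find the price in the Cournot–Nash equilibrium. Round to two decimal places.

203.67

Cinder's profit: π_C = (440 - 2Q)q_C - (90q_C). Setting ∂π_C/∂q_C = 0: 350 - 4q_C - 2(q_S) = 0.
Solace's profit: π_S = (440 - 2Q)q_S - (81q_S). Setting ∂π_S/∂q_S = 0: 359 - 4q_S - 2(q_C) = 0.
Rearranging gives the reaction functions q_C = (350 - 2q_S)/4 and q_S = (359 - 2q_C)/4.
Substituting one into the other gives q_C = 341/6 and q_S = 184/3.
Total output Q = 709/6, so price P = 440 - 2·(709/6) = 611/3.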